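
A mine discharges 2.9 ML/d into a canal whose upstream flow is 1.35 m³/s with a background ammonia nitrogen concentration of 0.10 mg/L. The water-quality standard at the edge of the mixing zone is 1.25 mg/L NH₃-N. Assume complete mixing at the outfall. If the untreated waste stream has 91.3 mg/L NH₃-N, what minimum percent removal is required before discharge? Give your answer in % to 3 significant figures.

48.0 %

2.9 ML/d = 0.03356 m³/s.
Mass balance: 1.25·1.384 = 0.03356·Cₑ + 1.35·0.1.
Cₑ = (1.729 − 0.135) / 0.03356 = 47.5 mg/L.
Required removal = 1 − 47.5/91.3 = 47.97 %.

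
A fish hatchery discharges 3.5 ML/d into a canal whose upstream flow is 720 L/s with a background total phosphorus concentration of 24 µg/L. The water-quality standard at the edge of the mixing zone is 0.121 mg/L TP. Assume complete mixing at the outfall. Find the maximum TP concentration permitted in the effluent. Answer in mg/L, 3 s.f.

3.5 ML/d = 0.04051 m³/s.
720 L/s = 0.72 m³/s.
24 µg/L = 0.024 mg/L.
Mass balance: 0.121·0.7605 = 0.04051·Cₑ + 0.72·0.024.
Cₑ = (0.09202 − 0.01728) / 0.04051 = 1.845 mg/L.

1.85 mg/L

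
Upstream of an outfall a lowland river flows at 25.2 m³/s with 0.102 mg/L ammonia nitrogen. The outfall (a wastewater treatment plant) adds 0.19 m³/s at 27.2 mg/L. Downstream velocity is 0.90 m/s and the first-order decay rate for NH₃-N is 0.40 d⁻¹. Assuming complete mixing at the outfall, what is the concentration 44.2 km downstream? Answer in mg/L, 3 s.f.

0.243 mg/L

After complete mixing, C₀ = (0.19·27.2 + 25.2·0.102) / 25.39 = 0.3048 mg/L.
Travel time t = 4.42e+04 m / 0.90 m/s = 4.911e+04 s = 0.5684 d.
C = 0.3048·exp(−0.40·0.5684) = 0.3048·0.7966 = 0.2428 mg/L.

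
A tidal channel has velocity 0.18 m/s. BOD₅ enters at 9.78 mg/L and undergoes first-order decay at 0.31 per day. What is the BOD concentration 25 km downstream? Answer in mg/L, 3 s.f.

5.94 mg/L

Travel time t = 25 km / 0.18 m/s = 2.5e+04/0.18 = 1.389e+05 s = 1.608 d.
First-order decay: C = 9.78·exp(−0.31·1.608) = 9.78·0.6075 = 5.942 mg/L.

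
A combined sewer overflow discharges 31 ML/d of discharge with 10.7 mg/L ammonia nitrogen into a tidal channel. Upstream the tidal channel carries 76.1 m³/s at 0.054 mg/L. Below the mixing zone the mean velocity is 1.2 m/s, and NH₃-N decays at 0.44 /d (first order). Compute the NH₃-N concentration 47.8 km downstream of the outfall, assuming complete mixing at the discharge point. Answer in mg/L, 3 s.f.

31 ML/d = 0.3588 m³/s.
After complete mixing, C₀ = (0.3588·10.7 + 76.1·0.054) / 76.46 = 0.104 mg/L.
Travel time t = 4.78e+04 m / 1.2 m/s = 3.983e+04 s = 0.461 d.
C = 0.104·exp(−0.44·0.461) = 0.104·0.8164 = 0.08487 mg/L.

0.0849 mg/L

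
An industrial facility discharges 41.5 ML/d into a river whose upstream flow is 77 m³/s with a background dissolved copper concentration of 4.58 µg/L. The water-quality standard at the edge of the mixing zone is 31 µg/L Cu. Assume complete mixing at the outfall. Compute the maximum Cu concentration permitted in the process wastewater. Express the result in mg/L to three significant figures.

41.5 ML/d = 0.4803 m³/s.
4.58 µg/L = 0.00458 mg/L.
31 µg/L = 0.031 mg/L.
Mass balance: 0.031·77.48 = 0.4803·Cₑ + 77·0.00458.
Cₑ = (2.402 − 0.3527) / 0.4803 = 4.266 mg/L.

4.27 mg/L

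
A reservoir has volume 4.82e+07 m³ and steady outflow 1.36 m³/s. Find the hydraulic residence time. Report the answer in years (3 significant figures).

Q = 1.36 m³/s × 3.156e+07 s/yr = 4.292e+07 m³/yr.
Hydraulic residence time τ = V/Q = 4.82e+07/4.292e+07 = 1.123 yr.

1.12 yr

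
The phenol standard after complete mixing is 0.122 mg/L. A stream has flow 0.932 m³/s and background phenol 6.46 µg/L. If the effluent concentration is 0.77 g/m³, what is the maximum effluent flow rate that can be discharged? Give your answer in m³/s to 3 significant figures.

0.166 m³/s

6.46 µg/L = 0.00646 mg/L.
Mass balance at complete mixing: C_std·(Q_w + Q_r) = Q_w·C_e + Q_r·C_b.
Rearranging, Q_w = Q_r·(C_std − C_b)/(C_e − C_std) = 0.932·(0.122 − 0.00646) / (0.77 − 0.122) = 0.1662 m³/s.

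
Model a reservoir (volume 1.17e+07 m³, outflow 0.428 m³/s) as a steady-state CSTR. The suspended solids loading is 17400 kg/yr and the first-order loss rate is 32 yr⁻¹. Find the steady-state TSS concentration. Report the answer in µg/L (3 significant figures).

44.9 µg/L

Outflow Q = 0.428 m³/s × 3.156e+07 s/yr = 1.351e+07 m³/yr.
Steady-state CSTR mass balance: W = Q·C + k·V·C, so C = W/(Q + kV).
Q + kV = 1.351e+07 + 32·1.17e+07 = 3.879e+08 m³/yr.
C = 17400/3.879e+08 = 4.486e-05 kg/m³ = 0.04486 mg/L = 44.86 µg/L.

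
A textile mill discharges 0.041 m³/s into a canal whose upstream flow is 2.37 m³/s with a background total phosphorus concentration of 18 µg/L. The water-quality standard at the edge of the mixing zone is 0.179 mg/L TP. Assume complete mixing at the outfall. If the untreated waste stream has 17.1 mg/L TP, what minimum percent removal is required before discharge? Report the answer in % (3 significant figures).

18 µg/L = 0.018 mg/L.
Mass balance: 0.179·2.411 = 0.041·Cₑ + 2.37·0.018.
Cₑ = (0.4316 − 0.04266) / 0.041 = 9.486 mg/L.
Required removal = 1 − 9.486/17.1 = 44.53 %.

44.5 %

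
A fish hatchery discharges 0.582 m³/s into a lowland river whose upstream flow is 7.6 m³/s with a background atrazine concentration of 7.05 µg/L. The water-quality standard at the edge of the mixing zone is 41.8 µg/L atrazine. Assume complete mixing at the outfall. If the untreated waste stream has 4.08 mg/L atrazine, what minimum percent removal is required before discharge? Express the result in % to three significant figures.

7.05 µg/L = 0.00705 mg/L.
41.8 µg/L = 0.0418 mg/L.
Mass balance: 0.0418·8.182 = 0.582·Cₑ + 7.6·0.00705.
Cₑ = (0.342 − 0.05358) / 0.582 = 0.4956 mg/L.
Required removal = 1 − 0.4956/4.08 = 87.85 %.

87.9 %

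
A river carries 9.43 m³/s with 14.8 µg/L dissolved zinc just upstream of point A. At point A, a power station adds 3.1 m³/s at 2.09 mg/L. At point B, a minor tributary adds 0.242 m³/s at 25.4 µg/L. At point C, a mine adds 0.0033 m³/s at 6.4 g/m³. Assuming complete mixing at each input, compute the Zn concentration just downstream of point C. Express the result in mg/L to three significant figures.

14.8 µg/L = 0.0148 mg/L.
After input A: C = (9.43·0.0148 + 3.1·2.09) / 12.53 = 0.5282 mg/L.
25.4 µg/L = 0.0254 mg/L.
After input B: C = (12.53·0.5282 + 0.242·0.0254) / 12.77 = 0.5187 mg/L.
After input C: C = (12.77·0.5187 + 0.0033·6.4) / 12.78 = 0.5202 mg/L.

0.520 mg/L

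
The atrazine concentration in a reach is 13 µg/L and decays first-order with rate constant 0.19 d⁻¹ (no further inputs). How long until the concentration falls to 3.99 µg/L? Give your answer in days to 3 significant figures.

t = ln(C₀/C)/k = ln(13/3.99)/0.19 = 1.181/0.19 = 6.217 d.

6.22 d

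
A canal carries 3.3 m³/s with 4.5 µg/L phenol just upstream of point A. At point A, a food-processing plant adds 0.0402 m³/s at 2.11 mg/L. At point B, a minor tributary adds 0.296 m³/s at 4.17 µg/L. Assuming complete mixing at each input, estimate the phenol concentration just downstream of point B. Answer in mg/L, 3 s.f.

4.5 µg/L = 0.0045 mg/L.
After input A: C = (3.3·0.0045 + 0.0402·2.11) / 3.34 = 0.02984 mg/L.
4.17 µg/L = 0.00417 mg/L.
After input B: C = (3.34·0.02984 + 0.296·0.00417) / 3.636 = 0.02775 mg/L.

0.0278 mg/L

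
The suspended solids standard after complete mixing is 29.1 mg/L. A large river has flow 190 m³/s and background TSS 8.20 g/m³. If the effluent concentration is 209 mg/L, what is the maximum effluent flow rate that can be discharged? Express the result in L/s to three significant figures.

22100 L/s

Mass balance at complete mixing: C_std·(Q_w + Q_r) = Q_w·C_e + Q_r·C_b.
Rearranging, Q_w = Q_r·(C_std − C_b)/(C_e − C_std) = 190·(29.1 − 8.2) / (209 − 29.1) = 22.07 m³/s.
= 2.207e+04 L/s.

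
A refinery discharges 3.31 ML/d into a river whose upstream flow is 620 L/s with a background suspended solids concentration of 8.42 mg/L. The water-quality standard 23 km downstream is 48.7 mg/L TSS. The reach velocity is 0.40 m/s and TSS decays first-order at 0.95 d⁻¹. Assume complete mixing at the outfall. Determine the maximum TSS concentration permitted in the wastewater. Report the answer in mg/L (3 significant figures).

1440 mg/L

3.31 ML/d = 0.03831 m³/s.
620 L/s = 0.62 m³/s.
Travel time to the compliance point: t = 2.3e+04/0.40 = 5.75e+04 s = 0.6655 d; decay factor exp(−0.95·0.6655) = 0.5314.
So the concentration just after mixing may be at most 48.7/0.5314 = 91.64 mg/L.
Mass balance: 91.64·0.6583 = 0.03831·Cₑ + 0.62·8.42.
Cₑ = (60.33 − 5.22) / 0.03831 = 1439 mg/L.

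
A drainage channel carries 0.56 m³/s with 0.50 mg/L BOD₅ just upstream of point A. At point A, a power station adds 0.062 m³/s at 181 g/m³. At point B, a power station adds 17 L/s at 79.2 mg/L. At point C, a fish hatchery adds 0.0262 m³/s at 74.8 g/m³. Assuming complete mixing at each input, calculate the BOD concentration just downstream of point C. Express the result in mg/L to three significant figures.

22.3 mg/L

After input A: C = (0.56·0.5 + 0.062·181) / 0.622 = 18.49 mg/L.
17 L/s = 0.017 m³/s.
After input B: C = (0.622·18.49 + 0.017·79.2) / 0.639 = 20.11 mg/L.
After input C: C = (0.639·20.11 + 0.0262·74.8) / 0.6652 = 22.26 mg/L.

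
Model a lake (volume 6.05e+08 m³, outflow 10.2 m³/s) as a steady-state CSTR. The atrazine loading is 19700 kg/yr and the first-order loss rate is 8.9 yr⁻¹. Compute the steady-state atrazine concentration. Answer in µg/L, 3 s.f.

3.45 µg/L

Outflow Q = 10.2 m³/s × 3.156e+07 s/yr = 3.219e+08 m³/yr.
Steady-state CSTR mass balance: W = Q·C + k·V·C, so C = W/(Q + kV).
Q + kV = 3.219e+08 + 8.9·6.05e+08 = 5.706e+09 m³/yr.
C = 19700/5.706e+09 = 3.452e-06 kg/m³ = 0.003452 mg/L = 3.452 µg/L.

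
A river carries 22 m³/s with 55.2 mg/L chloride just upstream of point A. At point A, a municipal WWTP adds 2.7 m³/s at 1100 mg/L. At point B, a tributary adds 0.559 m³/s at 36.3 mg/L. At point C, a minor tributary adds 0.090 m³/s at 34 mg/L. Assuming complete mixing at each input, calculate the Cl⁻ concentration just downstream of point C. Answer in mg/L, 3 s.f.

After input A: C = (22·55.2 + 2.7·1100) / 24.7 = 169.4 mg/L.
After input B: C = (24.7·169.4 + 0.559·36.3) / 25.26 = 166.5 mg/L.
After input C: C = (25.26·166.5 + 0.09·34) / 25.35 = 166 mg/L.

166 mg/L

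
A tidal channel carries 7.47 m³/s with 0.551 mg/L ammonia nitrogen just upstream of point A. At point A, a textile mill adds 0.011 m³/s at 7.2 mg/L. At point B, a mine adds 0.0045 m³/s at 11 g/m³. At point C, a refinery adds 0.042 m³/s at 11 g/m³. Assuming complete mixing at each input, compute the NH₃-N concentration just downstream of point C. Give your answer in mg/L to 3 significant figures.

0.625 mg/L

After input A: C = (7.47·0.551 + 0.011·7.2) / 7.481 = 0.5608 mg/L.
After input B: C = (7.481·0.5608 + 0.0045·11) / 7.486 = 0.5671 mg/L.
After input C: C = (7.486·0.5671 + 0.042·11) / 7.527 = 0.6253 mg/L.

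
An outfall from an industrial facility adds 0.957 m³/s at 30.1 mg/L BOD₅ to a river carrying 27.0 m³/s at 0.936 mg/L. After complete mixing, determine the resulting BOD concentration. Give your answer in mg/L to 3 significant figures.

1.93 mg/L

By mass balance at complete mixing, C = (0.957·30.1 + 27·0.936) / (0.957 + 27) = 54.08/27.96 = 1.934 mg/L.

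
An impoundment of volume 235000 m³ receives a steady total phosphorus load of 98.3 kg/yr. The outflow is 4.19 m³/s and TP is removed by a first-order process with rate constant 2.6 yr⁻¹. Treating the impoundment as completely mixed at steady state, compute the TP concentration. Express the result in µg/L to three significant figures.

0.740 µg/L

Outflow Q = 4.19 m³/s × 3.156e+07 s/yr = 1.322e+08 m³/yr.
Steady-state CSTR mass balance: W = Q·C + k·V·C, so C = W/(Q + kV).
Q + kV = 1.322e+08 + 2.6·235000 = 1.328e+08 m³/yr.
C = 98.3/1.328e+08 = 7.4e-07 kg/m³ = 0.00074 mg/L = 0.74 µg/L.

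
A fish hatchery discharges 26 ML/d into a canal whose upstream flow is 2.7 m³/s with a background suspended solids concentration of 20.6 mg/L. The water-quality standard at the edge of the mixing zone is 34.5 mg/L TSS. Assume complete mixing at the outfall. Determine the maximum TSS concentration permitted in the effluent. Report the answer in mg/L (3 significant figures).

26 ML/d = 0.3009 m³/s.
Mass balance: 34.5·3.001 = 0.3009·Cₑ + 2.7·20.6.
Cₑ = (103.5 − 55.62) / 0.3009 = 159.2 mg/L.

159 mg/L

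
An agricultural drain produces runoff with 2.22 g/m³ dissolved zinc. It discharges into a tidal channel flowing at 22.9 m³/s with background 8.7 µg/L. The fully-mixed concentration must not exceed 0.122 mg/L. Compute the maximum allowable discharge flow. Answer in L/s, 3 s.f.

1240 L/s

8.7 µg/L = 0.0087 mg/L.
Mass balance at complete mixing: C_std·(Q_w + Q_r) = Q_w·C_e + Q_r·C_b.
Rearranging, Q_w = Q_r·(C_std − C_b)/(C_e − C_std) = 22.9·(0.122 − 0.0087) / (2.22 − 0.122) = 1.237 m³/s.
= 1237 L/s.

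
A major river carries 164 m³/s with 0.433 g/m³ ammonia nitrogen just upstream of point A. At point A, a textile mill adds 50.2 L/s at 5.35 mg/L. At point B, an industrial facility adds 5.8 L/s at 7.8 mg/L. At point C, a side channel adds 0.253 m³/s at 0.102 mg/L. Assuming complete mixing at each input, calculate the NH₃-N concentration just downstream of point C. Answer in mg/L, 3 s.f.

50.2 L/s = 0.0502 m³/s.
After input A: C = (164·0.433 + 0.0502·5.35) / 164.1 = 0.4345 mg/L.
5.8 L/s = 0.0058 m³/s.
After input B: C = (164.1·0.4345 + 0.0058·7.8) / 164.1 = 0.4348 mg/L.
After input C: C = (164.1·0.4348 + 0.253·0.102) / 164.3 = 0.4343 mg/L.

0.434 mg/L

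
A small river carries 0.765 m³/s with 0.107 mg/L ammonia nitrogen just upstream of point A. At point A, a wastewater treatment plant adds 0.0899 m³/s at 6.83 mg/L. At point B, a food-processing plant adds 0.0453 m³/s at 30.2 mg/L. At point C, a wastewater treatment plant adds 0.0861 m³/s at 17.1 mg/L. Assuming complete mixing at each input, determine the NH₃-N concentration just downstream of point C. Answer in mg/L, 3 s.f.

3.59 mg/L

After input A: C = (0.765·0.107 + 0.0899·6.83) / 0.8549 = 0.814 mg/L.
After input B: C = (0.8549·0.814 + 0.0453·30.2) / 0.9002 = 2.293 mg/L.
After input C: C = (0.9002·2.293 + 0.0861·17.1) / 0.9863 = 3.585 mg/L.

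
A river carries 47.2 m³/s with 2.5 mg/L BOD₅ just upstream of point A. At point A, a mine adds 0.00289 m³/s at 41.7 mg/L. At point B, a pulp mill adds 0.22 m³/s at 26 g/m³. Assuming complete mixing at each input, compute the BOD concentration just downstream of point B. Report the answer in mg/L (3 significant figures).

After input A: C = (47.2·2.5 + 0.00289·41.7) / 47.2 = 2.502 mg/L.
After input B: C = (47.2·2.502 + 0.22·26) / 47.42 = 2.611 mg/L.

2.61 mg/L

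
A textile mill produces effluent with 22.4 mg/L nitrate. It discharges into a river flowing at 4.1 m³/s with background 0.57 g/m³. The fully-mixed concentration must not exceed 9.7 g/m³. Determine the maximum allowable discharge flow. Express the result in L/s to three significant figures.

2950 L/s

Mass balance at complete mixing: C_std·(Q_w + Q_r) = Q_w·C_e + Q_r·C_b.
Rearranging, Q_w = Q_r·(C_std − C_b)/(C_e − C_std) = 4.1·(9.7 − 0.57) / (22.4 − 9.7) = 2.947 m³/s.
= 2947 L/s.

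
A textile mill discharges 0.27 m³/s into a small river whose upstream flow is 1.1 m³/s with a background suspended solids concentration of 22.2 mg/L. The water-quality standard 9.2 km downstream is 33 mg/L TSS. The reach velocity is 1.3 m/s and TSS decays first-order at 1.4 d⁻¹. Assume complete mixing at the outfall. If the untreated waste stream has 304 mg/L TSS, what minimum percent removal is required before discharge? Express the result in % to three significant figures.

Travel time to the compliance point: t = 9200/1.3 = 7077 s = 0.08191 d; decay factor exp(−1.4·0.08191) = 0.8917.
So the concentration just after mixing may be at most 33/0.8917 = 37.01 mg/L.
Mass balance: 37.01·1.37 = 0.27·Cₑ + 1.1·22.2.
Cₑ = (50.7 − 24.42) / 0.27 = 97.35 mg/L.
Required removal = 1 − 97.35/304 = 67.98 %.

68.0 %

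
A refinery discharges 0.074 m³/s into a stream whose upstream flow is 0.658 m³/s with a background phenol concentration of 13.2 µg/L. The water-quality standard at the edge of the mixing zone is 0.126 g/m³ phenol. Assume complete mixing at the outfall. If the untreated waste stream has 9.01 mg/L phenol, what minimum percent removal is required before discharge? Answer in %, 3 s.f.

13.2 µg/L = 0.0132 mg/L.
Mass balance: 0.126·0.732 = 0.074·Cₑ + 0.658·0.0132.
Cₑ = (0.09223 − 0.008686) / 0.074 = 1.129 mg/L.
Required removal = 1 − 1.129/9.01 = 87.47 %.

87.5 %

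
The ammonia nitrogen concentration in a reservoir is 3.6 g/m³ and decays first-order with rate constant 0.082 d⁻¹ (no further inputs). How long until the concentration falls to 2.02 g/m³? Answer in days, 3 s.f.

t = ln(C₀/C)/k = ln(3.6/2.02)/0.082 = 0.5778/0.082 = 7.047 d.

7.05 d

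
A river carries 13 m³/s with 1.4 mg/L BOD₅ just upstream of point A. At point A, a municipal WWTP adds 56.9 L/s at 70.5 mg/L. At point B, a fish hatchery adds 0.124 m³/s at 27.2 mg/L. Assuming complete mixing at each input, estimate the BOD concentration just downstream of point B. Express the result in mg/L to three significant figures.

1.94 mg/L

56.9 L/s = 0.0569 m³/s.
After input A: C = (13·1.4 + 0.0569·70.5) / 13.06 = 1.701 mg/L.
After input B: C = (13.06·1.701 + 0.124·27.2) / 13.18 = 1.941 mg/L.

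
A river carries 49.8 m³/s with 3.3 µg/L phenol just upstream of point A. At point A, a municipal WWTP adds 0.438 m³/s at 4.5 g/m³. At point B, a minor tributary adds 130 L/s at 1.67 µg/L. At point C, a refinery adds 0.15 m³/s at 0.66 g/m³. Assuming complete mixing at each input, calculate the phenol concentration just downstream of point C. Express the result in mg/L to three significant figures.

3.3 µg/L = 0.0033 mg/L.
After input A: C = (49.8·0.0033 + 0.438·4.5) / 50.24 = 0.0425 mg/L.
130 L/s = 0.13 m³/s.
1.67 µg/L = 0.00167 mg/L.
After input B: C = (50.24·0.0425 + 0.13·0.00167) / 50.37 = 0.0424 mg/L.
After input C: C = (50.37·0.0424 + 0.15·0.66) / 50.52 = 0.04423 mg/L.

0.0442 mg/L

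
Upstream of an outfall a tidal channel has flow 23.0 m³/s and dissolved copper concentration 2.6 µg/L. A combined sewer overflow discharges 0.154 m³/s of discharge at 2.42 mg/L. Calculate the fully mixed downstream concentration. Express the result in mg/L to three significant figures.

0.0187 mg/L

2.6 µg/L = 0.0026 mg/L.
Flow-weighted mixing gives C = (0.154·2.42 + 23·0.0026) / (0.154 + 23) = 0.4325/23.15 = 0.01868 mg/L.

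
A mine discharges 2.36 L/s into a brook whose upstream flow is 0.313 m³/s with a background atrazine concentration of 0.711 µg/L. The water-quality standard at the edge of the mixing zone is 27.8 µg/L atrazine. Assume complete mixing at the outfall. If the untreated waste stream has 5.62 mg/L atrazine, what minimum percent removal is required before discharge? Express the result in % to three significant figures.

2.36 L/s = 0.00236 m³/s.
0.711 µg/L = 0.000711 mg/L.
27.8 µg/L = 0.0278 mg/L.
Mass balance: 0.0278·0.3154 = 0.00236·Cₑ + 0.313·0.000711.
Cₑ = (0.008767 − 0.0002225) / 0.00236 = 3.621 mg/L.
Required removal = 1 − 3.621/5.62 = 35.58 %.

35.6 %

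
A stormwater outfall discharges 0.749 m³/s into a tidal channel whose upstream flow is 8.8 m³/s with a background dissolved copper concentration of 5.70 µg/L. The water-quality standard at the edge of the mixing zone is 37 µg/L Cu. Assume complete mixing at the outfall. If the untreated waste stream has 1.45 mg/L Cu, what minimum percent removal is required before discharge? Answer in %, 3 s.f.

72.1 %

5.70 µg/L = 0.0057 mg/L.
37 µg/L = 0.037 mg/L.
Mass balance: 0.037·9.549 = 0.749·Cₑ + 8.8·0.0057.
Cₑ = (0.3533 − 0.05016) / 0.749 = 0.4047 mg/L.
Required removal = 1 − 0.4047/1.45 = 72.09 %.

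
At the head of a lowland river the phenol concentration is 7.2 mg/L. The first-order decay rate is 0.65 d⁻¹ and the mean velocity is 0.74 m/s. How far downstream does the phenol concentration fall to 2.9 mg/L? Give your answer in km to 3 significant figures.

From C = C₀·e^(−kt), t = ln(C₀/C)/k = ln(7.2/2.9)/0.65 = 0.9094/0.65 = 1.399 d.
Distance = v·t = 0.74 m/s × 1.209e+05 s = 8.945e+04 m = 89.45 km.

89.4 km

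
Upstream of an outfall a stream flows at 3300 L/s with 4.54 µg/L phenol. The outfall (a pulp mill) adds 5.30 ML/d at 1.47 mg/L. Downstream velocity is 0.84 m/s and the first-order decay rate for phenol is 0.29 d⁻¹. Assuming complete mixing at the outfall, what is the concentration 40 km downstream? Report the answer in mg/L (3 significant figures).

0.0267 mg/L

5.30 ML/d = 0.06134 m³/s.
3300 L/s = 3.3 m³/s.
4.54 µg/L = 0.00454 mg/L.
After complete mixing, C₀ = (0.06134·1.47 + 3.3·0.00454) / 3.361 = 0.03128 mg/L.
Travel time t = 4e+04 m / 0.84 m/s = 4.762e+04 s = 0.5511 d.
C = 0.03128·exp(−0.29·0.5511) = 0.03128·0.8523 = 0.02666 mg/L.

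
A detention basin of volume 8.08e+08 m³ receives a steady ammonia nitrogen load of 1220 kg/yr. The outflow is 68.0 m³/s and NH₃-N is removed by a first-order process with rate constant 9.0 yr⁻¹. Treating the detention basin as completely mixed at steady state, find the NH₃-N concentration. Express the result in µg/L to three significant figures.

0.130 µg/L

Outflow Q = 68.0 m³/s × 3.156e+07 s/yr = 2.146e+09 m³/yr.
Steady-state CSTR mass balance: W = Q·C + k·V·C, so C = W/(Q + kV).
Q + kV = 2.146e+09 + 9.0·8.08e+08 = 9.418e+09 m³/yr.
C = 1220/9.418e+09 = 1.295e-07 kg/m³ = 0.0001295 mg/L = 0.1295 µg/L.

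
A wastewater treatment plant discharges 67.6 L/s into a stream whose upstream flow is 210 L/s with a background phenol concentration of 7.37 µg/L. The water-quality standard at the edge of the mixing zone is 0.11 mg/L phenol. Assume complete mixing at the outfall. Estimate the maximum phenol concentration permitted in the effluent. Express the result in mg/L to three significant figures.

67.6 L/s = 0.0676 m³/s.
210 L/s = 0.21 m³/s.
7.37 µg/L = 0.00737 mg/L.
Mass balance: 0.11·0.2776 = 0.0676·Cₑ + 0.21·0.00737.
Cₑ = (0.03054 − 0.001548) / 0.0676 = 0.4288 mg/L.

0.429 mg/L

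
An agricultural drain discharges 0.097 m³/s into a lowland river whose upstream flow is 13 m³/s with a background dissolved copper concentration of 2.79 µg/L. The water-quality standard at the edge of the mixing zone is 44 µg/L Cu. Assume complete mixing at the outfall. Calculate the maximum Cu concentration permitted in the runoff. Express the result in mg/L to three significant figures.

2.79 µg/L = 0.00279 mg/L.
44 µg/L = 0.044 mg/L.
Mass balance: 0.044·13.1 = 0.097·Cₑ + 13·0.00279.
Cₑ = (0.5763 − 0.03627) / 0.097 = 5.567 mg/L.

5.57 mg/L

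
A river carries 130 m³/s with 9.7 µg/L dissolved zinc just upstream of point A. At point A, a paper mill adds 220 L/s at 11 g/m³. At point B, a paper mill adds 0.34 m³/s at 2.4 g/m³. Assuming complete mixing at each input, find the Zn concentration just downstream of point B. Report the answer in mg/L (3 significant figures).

0.0344 mg/L

9.7 µg/L = 0.0097 mg/L.
220 L/s = 0.22 m³/s.
After input A: C = (130·0.0097 + 0.22·11) / 130.2 = 0.02827 mg/L.
After input B: C = (130.2·0.02827 + 0.34·2.4) / 130.6 = 0.03444 mg/L.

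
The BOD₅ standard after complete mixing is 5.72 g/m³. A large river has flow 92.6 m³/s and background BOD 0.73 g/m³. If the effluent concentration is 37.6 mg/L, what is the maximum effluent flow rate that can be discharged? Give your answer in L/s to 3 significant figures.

14500 L/s

Mass balance at complete mixing: C_std·(Q_w + Q_r) = Q_w·C_e + Q_r·C_b.
Rearranging, Q_w = Q_r·(C_std − C_b)/(C_e − C_std) = 92.6·(5.72 − 0.73) / (37.6 − 5.72) = 14.49 m³/s.
= 1.449e+04 L/s.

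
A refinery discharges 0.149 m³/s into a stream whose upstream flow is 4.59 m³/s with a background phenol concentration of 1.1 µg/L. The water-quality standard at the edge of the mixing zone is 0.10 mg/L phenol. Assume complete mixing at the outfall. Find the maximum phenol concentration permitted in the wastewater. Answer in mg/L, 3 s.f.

3.15 mg/L

1.1 µg/L = 0.0011 mg/L.
Mass balance: 0.1·4.739 = 0.149·Cₑ + 4.59·0.0011.
Cₑ = (0.4739 − 0.005049) / 0.149 = 3.147 mg/L.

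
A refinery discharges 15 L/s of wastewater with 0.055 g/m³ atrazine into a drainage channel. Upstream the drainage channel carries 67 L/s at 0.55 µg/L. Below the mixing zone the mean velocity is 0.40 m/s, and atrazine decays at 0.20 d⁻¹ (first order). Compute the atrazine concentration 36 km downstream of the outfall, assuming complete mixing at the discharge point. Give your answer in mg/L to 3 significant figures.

0.00853 mg/L

15 L/s = 0.015 m³/s.
67 L/s = 0.067 m³/s.
0.55 µg/L = 0.00055 mg/L.
After complete mixing, C₀ = (0.015·0.055 + 0.067·0.00055) / 0.082 = 0.01051 mg/L.
Travel time t = 3.6e+04 m / 0.40 m/s = 9e+04 s = 1.042 d.
C = 0.01051·exp(−0.20·1.042) = 0.01051·0.8119 = 0.008534 mg/L.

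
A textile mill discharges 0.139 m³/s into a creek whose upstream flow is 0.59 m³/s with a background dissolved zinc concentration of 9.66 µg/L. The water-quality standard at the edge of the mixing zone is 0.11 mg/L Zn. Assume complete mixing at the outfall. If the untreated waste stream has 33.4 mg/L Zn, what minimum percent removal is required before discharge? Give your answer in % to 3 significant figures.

98.4 %

9.66 µg/L = 0.00966 mg/L.
Mass balance: 0.11·0.729 = 0.139·Cₑ + 0.59·0.00966.
Cₑ = (0.08019 − 0.005699) / 0.139 = 0.5359 mg/L.
Required removal = 1 − 0.5359/33.4 = 98.4 %.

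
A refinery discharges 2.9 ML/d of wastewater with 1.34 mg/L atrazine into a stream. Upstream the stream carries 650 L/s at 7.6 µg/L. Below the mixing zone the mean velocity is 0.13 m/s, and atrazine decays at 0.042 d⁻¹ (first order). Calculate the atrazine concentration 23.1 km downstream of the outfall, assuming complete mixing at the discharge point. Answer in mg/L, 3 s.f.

2.9 ML/d = 0.03356 m³/s.
650 L/s = 0.65 m³/s.
7.6 µg/L = 0.0076 mg/L.
After complete mixing, C₀ = (0.03356·1.34 + 0.65·0.0076) / 0.6836 = 0.07302 mg/L.
Travel time t = 2.31e+04 m / 0.13 m/s = 1.777e+05 s = 2.057 d.
C = 0.07302·exp(−0.042·2.057) = 0.07302·0.9172 = 0.06698 mg/L.

0.0670 mg/L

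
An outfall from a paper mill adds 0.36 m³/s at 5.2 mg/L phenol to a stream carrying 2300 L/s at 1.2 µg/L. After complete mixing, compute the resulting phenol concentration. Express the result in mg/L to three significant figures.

2300 L/s = 2.3 m³/s.
1.2 µg/L = 0.0012 mg/L.
Flow-weighted mixing gives C = (0.36·5.2 + 2.3·0.0012) / (0.36 + 2.3) = 1.875/2.66 = 0.7048 mg/L.

0.705 mg/L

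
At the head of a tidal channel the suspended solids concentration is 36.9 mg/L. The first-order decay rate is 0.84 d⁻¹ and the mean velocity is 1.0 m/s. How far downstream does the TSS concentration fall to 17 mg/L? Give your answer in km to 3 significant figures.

79.7 km

From C = C₀·e^(−kt), t = ln(C₀/C)/k = ln(36.9/17)/0.84 = 0.775/0.84 = 0.9226 d.
Distance = v·t = 1.0 m/s × 7.971e+04 s = 7.971e+04 m = 79.71 km.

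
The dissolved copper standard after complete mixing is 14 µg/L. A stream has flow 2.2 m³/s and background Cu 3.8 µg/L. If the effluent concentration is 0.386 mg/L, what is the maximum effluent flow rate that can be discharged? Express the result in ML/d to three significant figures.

5.21 ML/d

3.8 µg/L = 0.0038 mg/L.
14 µg/L = 0.014 mg/L.
Mass balance at complete mixing: C_std·(Q_w + Q_r) = Q_w·C_e + Q_r·C_b.
Rearranging, Q_w = Q_r·(C_std − C_b)/(C_e − C_std) = 2.2·(0.014 − 0.0038) / (0.386 − 0.014) = 0.06032 m³/s.
= 5.212 ML/d.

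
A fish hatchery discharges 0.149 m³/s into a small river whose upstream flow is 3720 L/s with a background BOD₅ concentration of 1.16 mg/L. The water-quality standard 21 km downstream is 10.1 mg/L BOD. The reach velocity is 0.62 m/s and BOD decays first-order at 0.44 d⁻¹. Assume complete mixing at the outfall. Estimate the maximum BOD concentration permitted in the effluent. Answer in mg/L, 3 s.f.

3720 L/s = 3.72 m³/s.
Travel time to the compliance point: t = 2.1e+04/0.62 = 3.387e+04 s = 0.392 d; decay factor exp(−0.44·0.392) = 0.8416.
So the concentration just after mixing may be at most 10.1/0.8416 = 12 mg/L.
Mass balance: 12·3.869 = 0.149·Cₑ + 3.72·1.16.
Cₑ = (46.43 − 4.315) / 0.149 = 282.7 mg/L.

283 mg/L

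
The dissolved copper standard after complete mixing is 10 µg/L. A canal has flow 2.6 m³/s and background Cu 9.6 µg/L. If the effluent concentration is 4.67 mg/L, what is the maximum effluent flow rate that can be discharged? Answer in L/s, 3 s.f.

9.6 µg/L = 0.0096 mg/L.
10 µg/L = 0.01 mg/L.
Mass balance at complete mixing: C_std·(Q_w + Q_r) = Q_w·C_e + Q_r·C_b.
Rearranging, Q_w = Q_r·(C_std − C_b)/(C_e − C_std) = 2.6·(0.01 − 0.0096) / (4.67 − 0.01) = 0.0002232 m³/s.
= 0.2232 L/s.

0.223 L/s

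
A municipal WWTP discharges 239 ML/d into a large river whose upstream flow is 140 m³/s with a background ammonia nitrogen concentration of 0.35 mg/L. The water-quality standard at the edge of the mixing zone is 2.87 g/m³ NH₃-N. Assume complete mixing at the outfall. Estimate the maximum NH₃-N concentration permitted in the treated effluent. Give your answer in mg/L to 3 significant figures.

239 ML/d = 2.766 m³/s.
Mass balance: 2.87·142.8 = 2.766·Cₑ + 140·0.35.
Cₑ = (409.7 − 49) / 2.766 = 130.4 mg/L.

130 mg/L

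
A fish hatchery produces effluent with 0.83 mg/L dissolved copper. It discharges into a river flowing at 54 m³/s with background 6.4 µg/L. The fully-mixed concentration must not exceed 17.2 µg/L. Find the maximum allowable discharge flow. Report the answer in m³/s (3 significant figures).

6.4 µg/L = 0.0064 mg/L.
17.2 µg/L = 0.0172 mg/L.
Mass balance at complete mixing: C_std·(Q_w + Q_r) = Q_w·C_e + Q_r·C_b.
Rearranging, Q_w = Q_r·(C_std − C_b)/(C_e − C_std) = 54·(0.0172 − 0.0064) / (0.83 − 0.0172) = 0.7175 m³/s.

0.718 m³/s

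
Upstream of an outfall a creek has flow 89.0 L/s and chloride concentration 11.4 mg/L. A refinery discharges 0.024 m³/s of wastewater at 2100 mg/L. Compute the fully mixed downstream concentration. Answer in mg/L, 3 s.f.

455 mg/L

89.0 L/s = 0.089 m³/s.
Conservation of mass across the mixing zone: C = (0.024·2100 + 0.089·11.4) / (0.024 + 0.089) = 51.41/0.113 = 455 mg/L.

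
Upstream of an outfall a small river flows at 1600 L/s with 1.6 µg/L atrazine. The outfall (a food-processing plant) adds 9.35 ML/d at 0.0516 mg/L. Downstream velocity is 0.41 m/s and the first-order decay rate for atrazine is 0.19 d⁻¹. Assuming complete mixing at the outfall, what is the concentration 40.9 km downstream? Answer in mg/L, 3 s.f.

9.35 ML/d = 0.1082 m³/s.
1600 L/s = 1.6 m³/s.
1.6 µg/L = 0.0016 mg/L.
After complete mixing, C₀ = (0.1082·0.0516 + 1.6·0.0016) / 1.708 = 0.004768 mg/L.
Travel time t = 4.09e+04 m / 0.41 m/s = 9.976e+04 s = 1.155 d.
C = 0.004768·exp(−0.19·1.155) = 0.004768·0.803 = 0.003828 mg/L.

0.00383 mg/L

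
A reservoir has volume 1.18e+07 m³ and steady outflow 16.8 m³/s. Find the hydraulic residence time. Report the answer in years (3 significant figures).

0.0223 yr

Q = 16.8 m³/s × 3.156e+07 s/yr = 5.302e+08 m³/yr.
Hydraulic residence time τ = V/Q = 1.18e+07/5.302e+08 = 0.02226 yr.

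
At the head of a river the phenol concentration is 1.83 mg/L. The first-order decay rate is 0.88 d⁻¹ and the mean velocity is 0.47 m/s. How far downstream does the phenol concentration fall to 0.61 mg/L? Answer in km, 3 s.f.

50.7 km

From C = C₀·e^(−kt), t = ln(C₀/C)/k = ln(1.83/0.61)/0.88 = 1.099/0.88 = 1.248 d.
Distance = v·t = 0.47 m/s × 1.079e+05 s = 5.07e+04 m = 50.7 km.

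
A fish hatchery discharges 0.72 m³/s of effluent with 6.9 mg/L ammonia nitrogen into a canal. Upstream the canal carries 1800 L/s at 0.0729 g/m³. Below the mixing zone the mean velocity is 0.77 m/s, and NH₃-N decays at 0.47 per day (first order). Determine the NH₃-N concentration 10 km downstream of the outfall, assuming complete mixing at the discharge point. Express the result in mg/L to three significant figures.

1.89 mg/L

1800 L/s = 1.8 m³/s.
After complete mixing, C₀ = (0.72·6.9 + 1.8·0.0729) / 2.52 = 2.023 mg/L.
Travel time t = 1e+04 m / 0.77 m/s = 1.299e+04 s = 0.1503 d.
C = 2.023·exp(−0.47·0.1503) = 2.023·0.9318 = 1.885 mg/L.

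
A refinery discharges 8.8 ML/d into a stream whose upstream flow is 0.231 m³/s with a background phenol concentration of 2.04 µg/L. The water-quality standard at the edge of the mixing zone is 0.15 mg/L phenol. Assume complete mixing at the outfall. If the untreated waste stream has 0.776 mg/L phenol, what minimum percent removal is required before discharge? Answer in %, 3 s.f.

37.4 %

8.8 ML/d = 0.1019 m³/s.
2.04 µg/L = 0.00204 mg/L.
Mass balance: 0.15·0.3329 = 0.1019·Cₑ + 0.231·0.00204.
Cₑ = (0.04993 − 0.0004712) / 0.1019 = 0.4856 mg/L.
Required removal = 1 − 0.4856/0.776 = 37.43 %.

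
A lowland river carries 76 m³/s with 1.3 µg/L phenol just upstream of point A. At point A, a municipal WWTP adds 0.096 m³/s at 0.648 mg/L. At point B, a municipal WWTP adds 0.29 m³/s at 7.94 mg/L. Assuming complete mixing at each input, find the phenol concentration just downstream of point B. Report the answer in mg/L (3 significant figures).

0.0323 mg/L

1.3 µg/L = 0.0013 mg/L.
After input A: C = (76·0.0013 + 0.096·0.648) / 76.1 = 0.002116 mg/L.
After input B: C = (76.1·0.002116 + 0.29·7.94) / 76.39 = 0.03225 mg/L.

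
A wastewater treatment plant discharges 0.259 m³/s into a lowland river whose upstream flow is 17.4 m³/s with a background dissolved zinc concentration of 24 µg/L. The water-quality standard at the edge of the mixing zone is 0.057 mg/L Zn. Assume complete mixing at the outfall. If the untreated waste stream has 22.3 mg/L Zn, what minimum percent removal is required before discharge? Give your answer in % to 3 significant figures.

89.8 %

24 µg/L = 0.024 mg/L.
Mass balance: 0.057·17.66 = 0.259·Cₑ + 17.4·0.024.
Cₑ = (1.007 − 0.4176) / 0.259 = 2.274 mg/L.
Required removal = 1 − 2.274/22.3 = 89.8 %.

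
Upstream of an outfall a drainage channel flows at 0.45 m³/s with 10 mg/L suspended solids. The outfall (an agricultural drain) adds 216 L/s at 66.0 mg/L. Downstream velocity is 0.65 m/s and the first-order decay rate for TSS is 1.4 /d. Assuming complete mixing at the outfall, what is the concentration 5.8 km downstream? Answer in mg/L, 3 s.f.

24.4 mg/L

216 L/s = 0.216 m³/s.
After complete mixing, C₀ = (0.216·66 + 0.45·10) / 0.666 = 28.16 mg/L.
Travel time t = 5800 m / 0.65 m/s = 8923 s = 0.1033 d.
C = 28.16·exp(−1.4·0.1033) = 28.16·0.8654 = 24.37 mg/L.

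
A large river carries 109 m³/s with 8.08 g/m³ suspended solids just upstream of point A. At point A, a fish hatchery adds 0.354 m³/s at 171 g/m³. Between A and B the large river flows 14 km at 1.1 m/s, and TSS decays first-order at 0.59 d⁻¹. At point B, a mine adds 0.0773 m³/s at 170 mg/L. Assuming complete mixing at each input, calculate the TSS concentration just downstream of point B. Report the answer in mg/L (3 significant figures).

8.01 mg/L

After input A: C = (109·8.08 + 0.354·171) / 109.4 = 8.607 mg/L.
Over the 14 km reach to input B (t = 1.273e+04 s = 0.1473 d), decay gives C = 8.607·exp(−0.59·0.1473) = 7.891 mg/L.
After input B: C = (109.4·7.891 + 0.0773·170) / 109.4 = 8.005 mg/L.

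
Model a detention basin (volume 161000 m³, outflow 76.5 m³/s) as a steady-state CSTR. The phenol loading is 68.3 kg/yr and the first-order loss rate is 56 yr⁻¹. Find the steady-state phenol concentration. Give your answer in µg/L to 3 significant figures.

0.0282 µg/L

Outflow Q = 76.5 m³/s × 3.156e+07 s/yr = 2.414e+09 m³/yr.
Steady-state CSTR mass balance: W = Q·C + k·V·C, so C = W/(Q + kV).
Q + kV = 2.414e+09 + 56·161000 = 2.423e+09 m³/yr.
C = 68.3/2.423e+09 = 2.819e-08 kg/m³ = 2.819e-05 mg/L = 0.02819 µg/L.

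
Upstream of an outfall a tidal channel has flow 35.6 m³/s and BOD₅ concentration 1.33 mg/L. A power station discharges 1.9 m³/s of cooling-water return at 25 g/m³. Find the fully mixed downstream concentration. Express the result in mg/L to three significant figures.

Flow-weighted mixing gives C = (1.9·25 + 35.6·1.33) / (1.9 + 35.6) = 94.85/37.5 = 2.529 mg/L.

2.53 mg/L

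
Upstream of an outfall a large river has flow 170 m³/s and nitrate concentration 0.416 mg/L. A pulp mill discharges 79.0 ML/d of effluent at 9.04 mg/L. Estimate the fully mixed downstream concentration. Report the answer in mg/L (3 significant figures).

0.462 mg/L

79.0 ML/d = 0.9144 m³/s.
By mass balance at complete mixing, C = (0.9144·9.04 + 170·0.416) / (0.9144 + 170) = 78.99/170.9 = 0.4621 mg/L.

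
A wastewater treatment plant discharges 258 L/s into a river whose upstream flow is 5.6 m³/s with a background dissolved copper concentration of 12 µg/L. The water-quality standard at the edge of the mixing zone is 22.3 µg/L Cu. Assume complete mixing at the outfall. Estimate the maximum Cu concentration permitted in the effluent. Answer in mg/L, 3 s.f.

0.246 mg/L

258 L/s = 0.258 m³/s.
12 µg/L = 0.012 mg/L.
22.3 µg/L = 0.0223 mg/L.
Mass balance: 0.0223·5.858 = 0.258·Cₑ + 5.6·0.012.
Cₑ = (0.1306 − 0.0672) / 0.258 = 0.2459 mg/L.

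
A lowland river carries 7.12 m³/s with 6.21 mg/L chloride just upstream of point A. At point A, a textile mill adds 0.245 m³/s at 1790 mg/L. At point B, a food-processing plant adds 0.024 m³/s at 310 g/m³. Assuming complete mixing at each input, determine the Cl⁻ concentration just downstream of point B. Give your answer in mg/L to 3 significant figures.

After input A: C = (7.12·6.21 + 0.245·1790) / 7.365 = 65.55 mg/L.
After input B: C = (7.365·65.55 + 0.024·310) / 7.389 = 66.34 mg/L.

66.3 mg/L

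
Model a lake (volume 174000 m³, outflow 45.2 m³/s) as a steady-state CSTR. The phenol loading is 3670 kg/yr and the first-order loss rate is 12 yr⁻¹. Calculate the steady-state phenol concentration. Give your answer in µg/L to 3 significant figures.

2.57 µg/L

Outflow Q = 45.2 m³/s × 3.156e+07 s/yr = 1.426e+09 m³/yr.
Steady-state CSTR mass balance: W = Q·C + k·V·C, so C = W/(Q + kV).
Q + kV = 1.426e+09 + 12·174000 = 1.428e+09 m³/yr.
C = 3670/1.428e+09 = 2.569e-06 kg/m³ = 0.002569 mg/L = 2.569 µg/L.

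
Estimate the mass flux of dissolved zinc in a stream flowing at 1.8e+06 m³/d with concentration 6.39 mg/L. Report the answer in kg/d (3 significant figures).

11500 kg/d

1.8e+06 m³/d = 20.83 m³/s.
Mass flux = Q·C = 20.83 m³/s × 6.39 g/m³ = 133.1 g/s.
= 133.1 g/s × 86.4 = 1.15e+04 kg/d.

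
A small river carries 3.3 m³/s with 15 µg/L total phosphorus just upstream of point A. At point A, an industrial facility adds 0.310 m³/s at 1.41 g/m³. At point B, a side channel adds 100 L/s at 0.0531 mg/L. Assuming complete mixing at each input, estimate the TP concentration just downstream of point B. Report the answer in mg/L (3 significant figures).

15 µg/L = 0.015 mg/L.
After input A: C = (3.3·0.015 + 0.31·1.41) / 3.61 = 0.1348 mg/L.
100 L/s = 0.1 m³/s.
After input B: C = (3.61·0.1348 + 0.1·0.0531) / 3.71 = 0.1326 mg/L.

0.133 mg/L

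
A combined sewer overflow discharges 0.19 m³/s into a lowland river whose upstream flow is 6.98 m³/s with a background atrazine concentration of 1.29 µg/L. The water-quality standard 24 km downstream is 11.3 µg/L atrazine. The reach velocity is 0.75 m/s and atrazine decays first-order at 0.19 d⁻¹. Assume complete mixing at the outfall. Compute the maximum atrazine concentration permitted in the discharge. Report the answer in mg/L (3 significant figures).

1.29 µg/L = 0.00129 mg/L.
11.3 µg/L = 0.0113 mg/L.
Travel time to the compliance point: t = 2.4e+04/0.75 = 3.2e+04 s = 0.3704 d; decay factor exp(−0.19·0.3704) = 0.932.
So the concentration just after mixing may be at most 0.0113/0.932 = 0.01212 mg/L.
Mass balance: 0.01212·7.17 = 0.19·Cₑ + 6.98·0.00129.
Cₑ = (0.08693 − 0.009004) / 0.19 = 0.4101 mg/L.

0.410 mg/L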